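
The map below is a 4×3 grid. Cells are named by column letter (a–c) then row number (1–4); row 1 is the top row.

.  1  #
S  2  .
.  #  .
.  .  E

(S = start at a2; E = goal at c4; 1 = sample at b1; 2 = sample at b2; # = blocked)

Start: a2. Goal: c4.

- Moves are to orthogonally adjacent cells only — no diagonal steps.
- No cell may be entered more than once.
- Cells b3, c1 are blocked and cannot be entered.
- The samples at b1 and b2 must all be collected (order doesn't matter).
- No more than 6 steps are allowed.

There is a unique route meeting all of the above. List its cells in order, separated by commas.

a2, a1, b1, b2, c2, c3, c4

Any route must reach b1 and b2 and still end at c4 within 6 moves, so the order of the required stops is forced.
Route from a2: up 1 to a1, right 1 to b1, down 1 to b2, right 1 to c2, down 2 to c4 — 6 moves in all.
Check: all required cells visited; 6 ≤ 6 moves.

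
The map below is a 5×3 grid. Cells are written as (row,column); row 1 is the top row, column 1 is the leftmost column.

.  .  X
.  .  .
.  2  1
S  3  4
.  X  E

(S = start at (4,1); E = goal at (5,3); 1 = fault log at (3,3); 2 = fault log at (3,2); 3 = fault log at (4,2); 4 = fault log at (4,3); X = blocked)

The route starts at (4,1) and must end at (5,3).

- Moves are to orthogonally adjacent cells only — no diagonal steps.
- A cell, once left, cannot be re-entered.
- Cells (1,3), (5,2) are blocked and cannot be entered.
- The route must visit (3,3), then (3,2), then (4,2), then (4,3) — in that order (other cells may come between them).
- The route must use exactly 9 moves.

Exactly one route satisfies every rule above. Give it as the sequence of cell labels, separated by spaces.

(4,1) (3,1) (2,1) (2,2) (2,3) (3,3) (3,2) (4,2) (4,3) (5,3)

The waypoints must appear in the order (3,3), (3,2), (4,2), (4,3), with no cell reused.
Route from (4,1): 2× up (reaching (2,1)), 2× right (reaching (2,3)), down to (3,3), left to (3,2), down to (4,2), right to (4,3), down to (5,3) — 9 moves in all.
Check: order respected (1 at step 5, 2 at step 6, 3 at step 7, 4 at step 8); 9 moves as required.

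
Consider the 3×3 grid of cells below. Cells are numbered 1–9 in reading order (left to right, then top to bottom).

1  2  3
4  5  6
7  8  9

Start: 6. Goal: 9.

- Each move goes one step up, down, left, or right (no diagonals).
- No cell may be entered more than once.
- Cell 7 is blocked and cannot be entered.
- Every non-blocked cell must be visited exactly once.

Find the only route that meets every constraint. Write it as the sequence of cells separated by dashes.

Need to visit all 8 open cells exactly once, starting at 6 and ending at 9.
Cell 3 has only two open neighbours (6 and 2), so the path must pass straight through it: one of those is the cell it's entered from and the other is where it exits.
Route from 6: up to 3, 2× left (reaching 1), down to 4, right to 5, down to 8, right to 9 — 7 moves in all.
Check: all 8 open cells covered.

6 - 3 - 2 - 1 - 4 - 5 - 8 - 9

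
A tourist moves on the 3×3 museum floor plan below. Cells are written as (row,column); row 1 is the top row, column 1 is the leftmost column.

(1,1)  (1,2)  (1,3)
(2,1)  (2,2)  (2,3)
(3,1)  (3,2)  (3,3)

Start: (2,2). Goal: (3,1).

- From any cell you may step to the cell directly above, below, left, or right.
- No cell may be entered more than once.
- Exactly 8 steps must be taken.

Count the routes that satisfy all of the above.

Need simple routes of exactly 8 moves from (2,2) to (3,1) (Manhattan distance 2, so 3 moves are spent on a detour and 3 undoing it).
Enumerating: (2,2) (3,2) (3,3) (2,3) (1,3) (1,2) (1,1) (2,1) (3,1) | (2,2) (2,1) (1,1) (1,2) (1,3) (2,3) (3,3) (3,2) (3,1).
That gives 2 routes.

2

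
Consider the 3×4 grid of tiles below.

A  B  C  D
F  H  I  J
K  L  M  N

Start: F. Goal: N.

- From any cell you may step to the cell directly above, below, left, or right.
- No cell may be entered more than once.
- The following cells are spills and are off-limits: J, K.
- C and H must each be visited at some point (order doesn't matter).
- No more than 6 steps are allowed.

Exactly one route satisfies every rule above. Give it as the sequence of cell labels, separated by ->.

F -> H -> B -> C -> I -> M -> N

Any route must reach C and H and still end at N within 6 moves, so the order of the required stops is forced.
Route from F: right 1 to H, up 1 to B, right 1 to C, down 2 to M, right 1 to N — 6 moves in all.
Check: all required cells visited; 6 ≤ 6 moves.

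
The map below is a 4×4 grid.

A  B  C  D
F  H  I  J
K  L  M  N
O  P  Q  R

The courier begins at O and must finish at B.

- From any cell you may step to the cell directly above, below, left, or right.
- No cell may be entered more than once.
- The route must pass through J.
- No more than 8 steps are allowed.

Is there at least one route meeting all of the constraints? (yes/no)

yes

One route that works: O → K → F → H → I → J → D → C → B.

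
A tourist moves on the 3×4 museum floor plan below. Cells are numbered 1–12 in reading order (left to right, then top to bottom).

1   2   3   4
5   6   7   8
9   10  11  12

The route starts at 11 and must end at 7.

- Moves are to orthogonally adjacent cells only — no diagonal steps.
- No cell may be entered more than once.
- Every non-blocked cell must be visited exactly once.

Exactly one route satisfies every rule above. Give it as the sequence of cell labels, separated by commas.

Need to visit all 12 open cells exactly once, starting at 11 and ending at 7.
Cell 12 has only two open neighbours (8 and 11), so the path must pass straight through it: one of those is the cell it's entered from and the other is where it exits.
Route from 11: right 1 to 12, up 2 to 4, left 3 to 1, down 2 to 9, right 1 to 10, up 1 to 6, right 1 to 7 — 11 moves in all.
Check: all 12 open cells covered.

11, 12, 8, 4, 3, 2, 1, 5, 9, 10, 6, 7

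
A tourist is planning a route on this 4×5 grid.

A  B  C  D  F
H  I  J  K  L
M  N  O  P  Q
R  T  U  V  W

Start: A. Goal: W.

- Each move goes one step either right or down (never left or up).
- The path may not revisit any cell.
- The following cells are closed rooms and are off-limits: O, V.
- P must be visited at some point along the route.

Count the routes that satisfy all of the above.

4

A right/down-only route from A to W makes exactly 3 down-moves and 4 right-moves in some order.
With no other constraints that would be C(7,3) = 35 routes.
Split at P and multiply the segment counts (each segment already excludes blocked cells): A→P: 4; P→W: 1; product = 4.
That gives 4 routes.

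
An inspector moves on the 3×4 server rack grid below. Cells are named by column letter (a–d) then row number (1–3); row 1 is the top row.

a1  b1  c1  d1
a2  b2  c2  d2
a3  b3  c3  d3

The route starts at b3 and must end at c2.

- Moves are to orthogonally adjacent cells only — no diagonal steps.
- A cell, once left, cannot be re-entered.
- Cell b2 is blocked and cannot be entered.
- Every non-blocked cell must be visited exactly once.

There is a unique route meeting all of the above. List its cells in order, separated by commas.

b3, a3, a2, a1, b1, c1, d1, d2, d3, c3, c2

Need to visit all 11 open cells exactly once, starting at b3 and ending at c2.
Cell b1 has only two open neighbours (a1 and c1), so the path must pass straight through it: one of those is the cell it's entered from and the other is where it exits.
Route from b3: left 1 to a3, up 2 to a1, right 3 to d1, down 2 to d3, left 1 to c3, up 1 to c2 — 10 moves in all.
Check: all 11 open cells covered.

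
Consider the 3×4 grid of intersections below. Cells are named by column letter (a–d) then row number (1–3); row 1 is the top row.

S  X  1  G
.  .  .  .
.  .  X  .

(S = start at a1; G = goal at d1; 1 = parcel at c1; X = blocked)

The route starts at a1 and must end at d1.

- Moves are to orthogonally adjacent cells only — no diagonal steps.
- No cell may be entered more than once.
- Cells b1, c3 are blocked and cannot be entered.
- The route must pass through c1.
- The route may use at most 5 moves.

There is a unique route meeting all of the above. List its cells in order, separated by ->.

a1 -> a2 -> b2 -> c2 -> c1 -> d1

Any route must reach c1 and still end at d1 within 5 moves, so the order of the required stops is forced.
Route from a1: down 1 to a2, right 2 to c2, up 1 to c1, right 1 to d1 — 5 moves in all.
Check: all required cells visited; 5 ≤ 5 moves.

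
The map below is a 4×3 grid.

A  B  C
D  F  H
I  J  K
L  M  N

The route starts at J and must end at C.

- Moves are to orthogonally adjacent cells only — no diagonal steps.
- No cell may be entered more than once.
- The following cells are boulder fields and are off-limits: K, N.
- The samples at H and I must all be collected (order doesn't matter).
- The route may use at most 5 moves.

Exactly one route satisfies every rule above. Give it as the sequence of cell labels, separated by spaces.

J I D F H C

The budget equals the shortest possible length, so every move has to be on a shortest route through the required cells.
Route from J: left 1 to I, up 1 to D, right 2 to H, up 1 to C — 5 moves in all.
Check: all required cells visited; 5 ≤ 5 moves.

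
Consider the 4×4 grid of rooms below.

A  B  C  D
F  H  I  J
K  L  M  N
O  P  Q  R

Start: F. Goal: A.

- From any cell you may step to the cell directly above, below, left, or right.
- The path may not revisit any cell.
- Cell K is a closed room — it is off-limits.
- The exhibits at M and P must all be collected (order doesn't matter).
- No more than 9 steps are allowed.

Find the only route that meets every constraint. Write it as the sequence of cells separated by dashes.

Any route must reach M and P and still end at A within 9 moves, so the order of the required stops is forced.
Route from F: right 1 to H, down 2 to P, right 1 to Q, up 3 to C, left 2 to A — 9 moves in all.
Check: all required cells visited; 9 ≤ 9 moves.

F - H - L - P - Q - M - I - C - B - A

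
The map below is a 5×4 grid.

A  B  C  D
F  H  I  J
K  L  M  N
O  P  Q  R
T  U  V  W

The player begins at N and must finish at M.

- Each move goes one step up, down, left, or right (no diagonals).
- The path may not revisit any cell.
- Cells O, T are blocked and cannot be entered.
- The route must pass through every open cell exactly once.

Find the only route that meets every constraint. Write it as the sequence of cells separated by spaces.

Need to visit all 18 open cells exactly once, starting at N and ending at M.
Cell K has only two open neighbours (F and L), so the path must pass straight through it: one of those is the cell it's entered from and the other is where it exits.
Route from N: 2× up (reaching D), left to C, down to I, left to H, up to B, left to A, 2× down (reaching K), right to L, 2× down (reaching U), 2× right (reaching W), up to R, left to Q, up to M — 17 moves in all.
Check: all 18 open cells covered.

N J D C I H B A F K L P U V W R Q M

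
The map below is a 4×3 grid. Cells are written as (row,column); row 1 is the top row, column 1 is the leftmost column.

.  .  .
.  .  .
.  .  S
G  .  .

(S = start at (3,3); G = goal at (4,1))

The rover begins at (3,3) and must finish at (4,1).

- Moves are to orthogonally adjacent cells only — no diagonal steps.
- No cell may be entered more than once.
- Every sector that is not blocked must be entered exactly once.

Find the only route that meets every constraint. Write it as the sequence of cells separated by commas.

Need to visit all 12 open cells exactly once, starting at (3,3) and ending at (4,1).
Cell (1,1) has only two open neighbours ((2,1) and (1,2)), so the path must pass straight through it: one of those is the cell it's entered from and the other is where it exits.
Route from (3,3): down to (4,3), left to (4,2), 2× up (reaching (2,2)), right to (2,3), up to (1,3), 2× left (reaching (1,1)), 3× down (reaching (4,1)) — 11 moves in all.
Check: all 12 open cells covered.

(3,3), (4,3), (4,2), (3,2), (2,2), (2,3), (1,3), (1,2), (1,1), (2,1), (3,1), (4,1)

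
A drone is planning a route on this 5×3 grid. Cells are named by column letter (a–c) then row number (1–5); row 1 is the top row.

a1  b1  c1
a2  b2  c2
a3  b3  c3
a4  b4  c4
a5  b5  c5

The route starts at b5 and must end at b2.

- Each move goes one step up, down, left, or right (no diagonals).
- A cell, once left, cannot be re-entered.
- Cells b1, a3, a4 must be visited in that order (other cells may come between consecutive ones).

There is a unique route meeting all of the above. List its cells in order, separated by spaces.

The waypoints must appear in the order b1, a3, a4, with no cell reused.
Route from b5: right 1 to c5, up 4 to c1, left 2 to a1, down 3 to a4, right 1 to b4, up 2 to b2 — 13 moves in all.
Check: order respected (b1 at step 6, a3 at step 9, a4 at step 10).

b5 c5 c4 c3 c2 c1 b1 a1 a2 a3 a4 b4 b3 b2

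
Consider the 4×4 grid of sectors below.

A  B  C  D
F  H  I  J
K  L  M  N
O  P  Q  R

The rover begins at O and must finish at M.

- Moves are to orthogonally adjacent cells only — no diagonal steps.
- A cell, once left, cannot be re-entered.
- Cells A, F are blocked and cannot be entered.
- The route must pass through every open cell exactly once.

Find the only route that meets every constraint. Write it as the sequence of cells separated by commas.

O, K, L, P, Q, R, N, J, D, C, B, H, I, M

Need to visit all 14 open cells exactly once, starting at O and ending at M.
Cell K has only two open neighbours (O and L), so the path must pass straight through it: one of those is the cell it's entered from and the other is where it exits.
Route from O: up to K, right to L, down to P, 2× right (reaching R), 3× up (reaching D), 2× left (reaching B), down to H, right to I, down to M — 13 moves in all.
Check: all 14 open cells covered.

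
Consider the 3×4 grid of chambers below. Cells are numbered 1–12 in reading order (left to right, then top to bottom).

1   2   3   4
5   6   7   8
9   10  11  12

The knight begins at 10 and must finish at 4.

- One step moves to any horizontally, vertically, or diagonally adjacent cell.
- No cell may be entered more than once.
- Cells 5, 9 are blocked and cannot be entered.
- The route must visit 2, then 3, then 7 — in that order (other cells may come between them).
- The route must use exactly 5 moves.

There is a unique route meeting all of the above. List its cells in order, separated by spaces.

10 6 2 3 7 4

The waypoints must appear in the order 2, 3, 7, with no cell reused.
Route from 10: 2× up (reaching 2), right to 3, down to 7, up-right to 4 — 5 moves in all.
Check: order respected (2 at step 2, 3 at step 3, 7 at step 4); 5 moves as required.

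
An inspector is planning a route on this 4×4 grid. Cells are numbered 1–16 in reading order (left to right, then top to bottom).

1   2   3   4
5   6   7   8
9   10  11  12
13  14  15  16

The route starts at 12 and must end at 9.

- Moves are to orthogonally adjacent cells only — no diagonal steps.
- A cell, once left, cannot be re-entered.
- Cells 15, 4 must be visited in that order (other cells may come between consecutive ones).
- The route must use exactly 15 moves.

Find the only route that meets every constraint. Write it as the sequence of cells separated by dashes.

12 - 16 - 15 - 11 - 7 - 8 - 4 - 3 - 2 - 1 - 5 - 6 - 10 - 14 - 13 - 9

The waypoints must appear in the order 15, 4, with no cell reused.
Route from 12: down 1 to 16, left 1 to 15, up 2 to 7, right 1 to 8, up 1 to 4, left 3 to 1, down 1 to 5, right 1 to 6, down 2 to 14, left 1 to 13, up 1 to 9 — 15 moves in all.
Check: order respected (15 at step 2, 4 at step 6); 15 moves as required.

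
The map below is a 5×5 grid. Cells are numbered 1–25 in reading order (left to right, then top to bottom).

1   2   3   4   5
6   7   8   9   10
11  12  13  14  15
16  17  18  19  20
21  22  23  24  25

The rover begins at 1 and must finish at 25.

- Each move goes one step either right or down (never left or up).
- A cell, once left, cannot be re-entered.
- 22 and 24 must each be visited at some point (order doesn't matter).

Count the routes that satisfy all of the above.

5

A right/down-only route from 1 to 25 makes exactly 4 down-moves and 4 right-moves in some order.
With no other constraints that would be C(8,4) = 70 routes.
A monotone route can only reach the required cells in the order 22, 24, so split there and multiply the segment counts: 1→22: 5; 22→24: 1; 24→25: 1; product = 5.
That gives 5 routes.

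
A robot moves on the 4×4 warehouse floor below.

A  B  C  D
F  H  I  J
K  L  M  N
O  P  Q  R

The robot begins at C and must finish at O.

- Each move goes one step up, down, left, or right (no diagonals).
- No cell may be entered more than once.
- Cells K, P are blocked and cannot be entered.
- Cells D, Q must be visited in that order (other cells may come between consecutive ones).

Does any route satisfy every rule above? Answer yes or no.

The blocked cells wall O off from C completely — no sequence of moves reaches it at all, so no route can satisfy the rules.

no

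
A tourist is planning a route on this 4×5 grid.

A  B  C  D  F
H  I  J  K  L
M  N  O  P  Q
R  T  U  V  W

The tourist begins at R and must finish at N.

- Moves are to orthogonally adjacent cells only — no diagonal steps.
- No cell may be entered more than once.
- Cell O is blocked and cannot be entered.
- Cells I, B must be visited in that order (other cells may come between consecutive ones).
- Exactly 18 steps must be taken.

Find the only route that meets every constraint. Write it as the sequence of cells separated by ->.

R -> T -> U -> V -> W -> Q -> P -> K -> L -> F -> D -> C -> J -> I -> B -> A -> H -> M -> N

The waypoints must appear in the order I, B, with no cell reused.
Route from R: right 4 to W, up 1 to Q, left 1 to P, up 1 to K, right 1 to L, up 1 to F, left 2 to C, down 1 to J, left 1 to I, up 1 to B, left 1 to A, down 2 to M, right 1 to N — 18 moves in all.
Check: order respected (I at step 13, B at step 14); 18 moves as required.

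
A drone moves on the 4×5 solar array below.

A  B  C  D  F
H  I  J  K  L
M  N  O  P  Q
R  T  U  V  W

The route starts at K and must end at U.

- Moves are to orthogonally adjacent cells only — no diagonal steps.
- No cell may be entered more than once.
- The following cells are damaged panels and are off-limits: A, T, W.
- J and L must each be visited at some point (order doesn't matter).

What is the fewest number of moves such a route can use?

Any route passes through J and L in some order between K and U. Summing Manhattan distances along each leg and taking the cheapest ordering (K → L → J → U) gives a lower bound of 1 + 2 + 2 = 5 moves.
The shortest route satisfying every rule uses 7 moves: K → L → F → D → C → J → O → U.
The bound of 5 isn't tight here; checking systematically, no route of length 5 through 6 satisfies every constraint, so 7 is the minimum.

7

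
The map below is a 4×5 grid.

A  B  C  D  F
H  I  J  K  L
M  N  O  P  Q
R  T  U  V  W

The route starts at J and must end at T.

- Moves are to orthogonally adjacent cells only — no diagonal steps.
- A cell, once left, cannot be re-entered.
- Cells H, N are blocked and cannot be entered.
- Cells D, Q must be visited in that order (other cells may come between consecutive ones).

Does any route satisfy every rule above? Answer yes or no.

One route that works: J → C → D → K → P → Q → W → V → U → T.

yes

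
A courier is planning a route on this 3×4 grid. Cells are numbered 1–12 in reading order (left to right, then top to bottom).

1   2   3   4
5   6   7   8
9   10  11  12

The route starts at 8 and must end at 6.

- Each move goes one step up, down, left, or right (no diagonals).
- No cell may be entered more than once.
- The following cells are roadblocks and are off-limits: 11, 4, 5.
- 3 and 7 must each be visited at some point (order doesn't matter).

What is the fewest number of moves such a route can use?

Any route passes through 3 and 7 in some order between 8 and 6. Summing Manhattan distances along each leg and taking the cheapest ordering (8 → 3 → 7 → 6) gives a lower bound of 2 + 1 + 1 = 4 moves.
A route of 4 moves achieves this: 8 → 7 → 3 → 2 → 6.
Since 4 matches the lower bound, it is optimal.

4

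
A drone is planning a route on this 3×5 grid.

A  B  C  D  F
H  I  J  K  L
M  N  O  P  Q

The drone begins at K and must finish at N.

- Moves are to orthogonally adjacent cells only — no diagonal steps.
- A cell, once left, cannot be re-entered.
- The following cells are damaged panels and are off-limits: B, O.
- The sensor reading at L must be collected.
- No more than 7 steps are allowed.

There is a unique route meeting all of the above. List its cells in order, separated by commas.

K, L, F, D, C, J, I, N

The 7-move cap with required stops at L leaves no slack for detours.
Route from K: right 1 to L, up 1 to F, left 2 to C, down 1 to J, left 1 to I, down 1 to N — 7 moves in all.
Check: all required cells visited; 7 ≤ 7 moves.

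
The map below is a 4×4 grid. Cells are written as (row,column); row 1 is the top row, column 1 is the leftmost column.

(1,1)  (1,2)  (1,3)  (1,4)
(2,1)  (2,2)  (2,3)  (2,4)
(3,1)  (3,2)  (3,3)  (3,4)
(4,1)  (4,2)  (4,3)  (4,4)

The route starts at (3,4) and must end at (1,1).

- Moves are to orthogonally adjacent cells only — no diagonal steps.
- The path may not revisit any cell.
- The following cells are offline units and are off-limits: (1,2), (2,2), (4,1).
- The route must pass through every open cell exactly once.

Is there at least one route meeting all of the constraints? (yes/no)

no

Colour the cells like a checkerboard: each orthogonal step flips colour, so a Hamiltonian route alternates colours. Here there are 7 cells of one colour and 6 of the other, with start on the opposite colour to the goal — the counts and endpoints can't be arranged into an alternating sequence of length 13, so no Hamiltonian route exists.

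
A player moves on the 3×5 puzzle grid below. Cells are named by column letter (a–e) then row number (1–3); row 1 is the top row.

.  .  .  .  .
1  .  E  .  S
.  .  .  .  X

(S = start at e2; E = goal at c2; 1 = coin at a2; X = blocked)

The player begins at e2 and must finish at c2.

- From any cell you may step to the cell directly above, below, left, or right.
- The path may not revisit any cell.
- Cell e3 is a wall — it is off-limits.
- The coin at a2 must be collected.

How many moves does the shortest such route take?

8

Any route passes through a2 somewhere between e2 and c2. Summing Manhattan distances along the two legs (e2 → a2 → c2) gives a lower bound of 4 + 2 = 6 moves.
The shortest route satisfying every rule uses 8 moves: e2 → e1 → d1 → c1 → b1 → a1 → a2 → b2 → c2.
The no-revisit rule (legs can't share cells) pushes the minimum above the 6-move bound; an exhaustive check rules out every length from 6 to 7, leaving 8 as the minimum.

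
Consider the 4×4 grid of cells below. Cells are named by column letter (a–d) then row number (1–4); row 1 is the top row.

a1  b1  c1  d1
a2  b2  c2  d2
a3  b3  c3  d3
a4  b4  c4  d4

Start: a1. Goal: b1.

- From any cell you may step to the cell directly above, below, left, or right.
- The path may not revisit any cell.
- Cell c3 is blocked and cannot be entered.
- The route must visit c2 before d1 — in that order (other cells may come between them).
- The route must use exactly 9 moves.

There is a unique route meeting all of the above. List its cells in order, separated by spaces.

The waypoints must appear in the order c2, d1, with no cell reused.
Route from a1: 2× down (reaching a3), right to b3, up to b2, 2× right (reaching d2), up to d1, 2× left (reaching b1) — 9 moves in all.
Check: order respected (c2 at step 5, d1 at step 7); 9 moves as required.

a1 a2 a3 b3 b2 c2 d2 d1 c1 b1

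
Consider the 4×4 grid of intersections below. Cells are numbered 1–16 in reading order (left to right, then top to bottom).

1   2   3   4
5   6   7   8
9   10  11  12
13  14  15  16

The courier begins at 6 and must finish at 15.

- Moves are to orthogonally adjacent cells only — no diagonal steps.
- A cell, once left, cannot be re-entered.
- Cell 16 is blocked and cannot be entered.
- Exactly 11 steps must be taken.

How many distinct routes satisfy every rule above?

Need simple routes of exactly 11 moves from 6 to 15 (Manhattan distance 3, so 4 moves are spent on a detour and 4 undoing it).
Branch systematically from the start, pruning whenever the remaining move budget drops below the Manhattan distance to 15 or differs from it in parity. Grouping the completions by first move — via 2: 3; via 10: 5; via 5: 4; via 7: 5 — and summing: 3 + 5 + 4 + 5 = 17.
That gives 17 routes.

17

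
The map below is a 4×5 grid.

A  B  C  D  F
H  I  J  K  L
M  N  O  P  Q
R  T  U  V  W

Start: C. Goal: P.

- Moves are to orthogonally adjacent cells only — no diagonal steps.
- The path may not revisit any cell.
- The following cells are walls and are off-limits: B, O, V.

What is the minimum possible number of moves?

The Manhattan distance from C to P is |1−3| + |3−4| = 3, so at least 3 moves are needed.
A route of 3 moves achieves this: C → J → K → P.
Since 3 matches the lower bound, it is optimal.

3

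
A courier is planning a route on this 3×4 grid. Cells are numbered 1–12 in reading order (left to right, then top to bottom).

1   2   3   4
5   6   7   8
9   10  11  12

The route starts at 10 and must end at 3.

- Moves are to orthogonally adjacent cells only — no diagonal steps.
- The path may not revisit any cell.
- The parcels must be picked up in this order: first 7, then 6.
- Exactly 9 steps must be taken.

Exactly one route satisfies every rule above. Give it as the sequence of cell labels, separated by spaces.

10 11 12 8 7 6 5 1 2 3

The waypoints must appear in the order 7, 6, with no cell reused.
Route from 10: 2× right (reaching 12), up to 8, 3× left (reaching 5), up to 1, 2× right (reaching 3) — 9 moves in all.
Check: order respected (7 at step 4, 6 at step 5); 9 moves as required.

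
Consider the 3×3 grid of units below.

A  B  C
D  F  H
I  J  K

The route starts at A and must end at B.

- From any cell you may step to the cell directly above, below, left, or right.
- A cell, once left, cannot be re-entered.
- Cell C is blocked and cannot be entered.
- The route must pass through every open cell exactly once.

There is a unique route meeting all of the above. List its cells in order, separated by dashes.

Need to visit all 8 open cells exactly once, starting at A and ending at B.
Cell K has only two open neighbours (H and J), so the path must pass straight through it: one of those is the cell it's entered from and the other is where it exits.
Route from A: down 2 to I, right 2 to K, up 1 to H, left 1 to F, up 1 to B — 7 moves in all.
Check: all 8 open cells covered.

A - D - I - J - K - H - F - B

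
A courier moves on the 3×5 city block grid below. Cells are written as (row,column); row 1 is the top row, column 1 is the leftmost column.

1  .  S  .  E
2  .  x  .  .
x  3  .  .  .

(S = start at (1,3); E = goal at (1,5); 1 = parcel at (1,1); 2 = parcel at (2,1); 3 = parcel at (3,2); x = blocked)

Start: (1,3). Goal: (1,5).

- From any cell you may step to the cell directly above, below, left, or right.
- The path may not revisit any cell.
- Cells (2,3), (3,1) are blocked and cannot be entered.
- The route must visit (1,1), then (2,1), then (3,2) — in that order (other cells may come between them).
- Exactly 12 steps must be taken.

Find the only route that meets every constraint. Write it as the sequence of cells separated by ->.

(1,3) -> (1,2) -> (1,1) -> (2,1) -> (2,2) -> (3,2) -> (3,3) -> (3,4) -> (3,5) -> (2,5) -> (2,4) -> (1,4) -> (1,5)

The waypoints must appear in the order (1,1), (2,1), (3,2), with no cell reused.
Route from (1,3): left 2 to (1,1), down 1 to (2,1), right 1 to (2,2), down 1 to (3,2), right 3 to (3,5), up 1 to (2,5), left 1 to (2,4), up 1 to (1,4), right 1 to (1,5) — 12 moves in all.
Check: order respected (1 at step 2, 2 at step 3, 3 at step 5); 12 moves as required.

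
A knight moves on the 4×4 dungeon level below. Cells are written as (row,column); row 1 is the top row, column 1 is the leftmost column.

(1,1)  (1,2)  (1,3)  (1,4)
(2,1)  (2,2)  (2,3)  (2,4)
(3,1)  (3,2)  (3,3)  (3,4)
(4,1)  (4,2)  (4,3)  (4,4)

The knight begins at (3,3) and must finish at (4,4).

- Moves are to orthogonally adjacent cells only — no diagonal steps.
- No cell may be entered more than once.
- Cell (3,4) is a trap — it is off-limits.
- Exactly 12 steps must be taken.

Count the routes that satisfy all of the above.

Need simple routes of exactly 12 moves from (3,3) to (4,4) (Manhattan distance 2, so 5 moves are spent on a detour and 5 undoing it).
Enumerating: (3,3) (2,3) (1,3) (1,2) (1,1) (2,1) (2,2) (3,2) (3,1) (4,1) (4,2) (4,3) (4,4) | (3,3) (2,3) (2,4) (1,4) (1,3) (1,2) (2,2) (3,2) (3,1) (4,1) (4,2) (4,3) (4,4) | (3,3) (2,3) (2,4) (1,4) (1,3) (1,2) (2,2) (2,1) (3,1) (4,1) (4,2) (4,3) (4,4) | (3,3) (2,3) (2,4) (1,4) (1,3) (1,2) (2,2) (2,1) (3,1) (3,2) (4,2) (4,3) (4,4) | (3,3) (2,3) (2,4) (1,4) (1,3) (1,2) (1,1) (2,1) (3,1) (4,1) (4,2) (4,3) (4,4) | (3,3) (2,3) (2,4) (1,4) (1,3) (1,2) (1,1) (2,1) (3,1) (3,2) (4,2) (4,3) (4,4) | (3,3) (2,3) (2,4) (1,4) (1,3) (1,2) (1,1) (2,1) (2,2) (3,2) (4,2) (4,3) (4,4) | (3,3) (3,2) (2,2) (2,3) (1,3) (1,2) (1,1) (2,1) (3,1) (4,1) (4,2) (4,3) (4,4).
That gives 8 routes.

8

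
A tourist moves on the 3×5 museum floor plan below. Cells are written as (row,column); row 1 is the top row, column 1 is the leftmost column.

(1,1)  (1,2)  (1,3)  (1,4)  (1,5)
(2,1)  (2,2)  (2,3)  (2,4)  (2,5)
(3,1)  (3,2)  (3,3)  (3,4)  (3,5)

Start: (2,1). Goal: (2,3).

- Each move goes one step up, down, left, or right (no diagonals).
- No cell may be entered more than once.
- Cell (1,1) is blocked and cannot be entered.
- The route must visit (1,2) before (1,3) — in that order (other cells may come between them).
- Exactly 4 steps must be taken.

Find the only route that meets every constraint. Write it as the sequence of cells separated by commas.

(2,1), (2,2), (1,2), (1,3), (2,3)

The waypoints must appear in the order (1,2), (1,3), with no cell reused.
Route from (2,1): right 1 to (2,2), up 1 to (1,2), right 1 to (1,3), down 1 to (2,3) — 4 moves in all.
Check: order respected ((1,2) at step 2, (1,3) at step 3); 4 moves as required.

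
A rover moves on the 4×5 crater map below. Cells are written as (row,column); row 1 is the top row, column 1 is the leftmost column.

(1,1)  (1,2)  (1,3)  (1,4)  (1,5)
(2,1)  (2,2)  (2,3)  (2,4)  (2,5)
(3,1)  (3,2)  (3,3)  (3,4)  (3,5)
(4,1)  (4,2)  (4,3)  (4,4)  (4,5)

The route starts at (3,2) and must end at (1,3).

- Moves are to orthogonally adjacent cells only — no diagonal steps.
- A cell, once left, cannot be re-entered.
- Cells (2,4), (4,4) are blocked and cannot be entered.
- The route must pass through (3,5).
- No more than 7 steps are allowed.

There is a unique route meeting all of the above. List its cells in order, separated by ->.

(3,2) -> (3,3) -> (3,4) -> (3,5) -> (2,5) -> (1,5) -> (1,4) -> (1,3)

The budget equals the shortest possible length, so every move has to be on a shortest route through the required cells.
Route from (3,2): 3× right (reaching (3,5)), 2× up (reaching (1,5)), 2× left (reaching (1,3)) — 7 moves in all.
Check: all required cells visited; 7 ≤ 7 moves.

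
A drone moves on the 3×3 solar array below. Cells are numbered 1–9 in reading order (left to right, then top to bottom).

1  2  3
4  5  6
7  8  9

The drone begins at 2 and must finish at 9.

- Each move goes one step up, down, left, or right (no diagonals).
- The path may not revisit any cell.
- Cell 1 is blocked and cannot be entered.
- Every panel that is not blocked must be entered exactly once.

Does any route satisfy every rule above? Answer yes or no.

yes

One route that works: 2 → 3 → 6 → 5 → 4 → 7 → 8 → 9.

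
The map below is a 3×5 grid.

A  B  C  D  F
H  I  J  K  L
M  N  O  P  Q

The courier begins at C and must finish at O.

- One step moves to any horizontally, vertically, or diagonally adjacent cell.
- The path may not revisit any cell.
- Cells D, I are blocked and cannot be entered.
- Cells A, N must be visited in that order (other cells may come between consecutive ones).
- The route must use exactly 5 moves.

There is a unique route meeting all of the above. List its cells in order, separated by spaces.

The waypoints must appear in the order A, N, with no cell reused.
Route from C: left 2 to A, down 1 to H, down-right 1 to N, right 1 to O — 5 moves in all.
Check: order respected (A at step 2, N at step 4); 5 moves as required.

C B A H N O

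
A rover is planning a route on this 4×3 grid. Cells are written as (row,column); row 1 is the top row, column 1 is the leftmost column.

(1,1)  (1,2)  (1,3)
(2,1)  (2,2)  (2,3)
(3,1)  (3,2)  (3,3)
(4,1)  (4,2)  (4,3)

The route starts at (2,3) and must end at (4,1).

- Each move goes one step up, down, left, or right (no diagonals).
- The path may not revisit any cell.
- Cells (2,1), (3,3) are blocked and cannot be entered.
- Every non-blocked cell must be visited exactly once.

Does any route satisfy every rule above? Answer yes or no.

no

Cell (1,1) has only one open neighbour but is neither the start nor the goal, so a Hamiltonian route would have to both enter and leave it through the same neighbour — impossible without revisiting.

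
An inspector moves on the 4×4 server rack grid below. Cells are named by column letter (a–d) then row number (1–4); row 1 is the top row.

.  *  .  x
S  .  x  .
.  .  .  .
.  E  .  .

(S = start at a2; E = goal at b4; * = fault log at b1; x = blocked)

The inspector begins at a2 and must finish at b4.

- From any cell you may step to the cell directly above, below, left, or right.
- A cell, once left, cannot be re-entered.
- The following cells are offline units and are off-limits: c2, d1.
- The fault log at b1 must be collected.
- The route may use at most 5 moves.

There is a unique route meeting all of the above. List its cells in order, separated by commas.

a2, a1, b1, b2, b3, b4

The 5-move cap with required stops at b1 leaves no slack for detours.
Route from a2: up 1 to a1, right 1 to b1, down 3 to b4 — 5 moves in all.
Check: all required cells visited; 5 ≤ 5 moves.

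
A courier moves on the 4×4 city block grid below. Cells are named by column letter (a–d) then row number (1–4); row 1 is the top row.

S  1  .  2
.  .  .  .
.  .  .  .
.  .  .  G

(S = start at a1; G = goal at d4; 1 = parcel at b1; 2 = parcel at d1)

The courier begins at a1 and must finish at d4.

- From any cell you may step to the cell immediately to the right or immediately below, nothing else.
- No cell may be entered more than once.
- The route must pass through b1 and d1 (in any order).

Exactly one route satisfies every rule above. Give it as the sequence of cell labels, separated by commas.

Moves only go right or down, so the column and row indices never decrease.
Route from a1: 3× right (reaching d1), 3× down (reaching d4) — 6 moves in all.
Check: all required cells visited.

a1, b1, c1, d1, d2, d3, d4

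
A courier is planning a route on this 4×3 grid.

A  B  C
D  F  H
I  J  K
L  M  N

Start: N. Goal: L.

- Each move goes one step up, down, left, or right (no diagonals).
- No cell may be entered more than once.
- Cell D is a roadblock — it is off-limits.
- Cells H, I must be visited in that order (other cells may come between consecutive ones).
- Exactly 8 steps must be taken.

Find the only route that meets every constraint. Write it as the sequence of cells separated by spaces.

N K H C B F J I L

The waypoints must appear in the order H, I, with no cell reused.
Route from N: up 3 to C, left 1 to B, down 2 to J, left 1 to I, down 1 to L — 8 moves in all.
Check: order respected (H at step 2, I at step 7); 8 moves as required.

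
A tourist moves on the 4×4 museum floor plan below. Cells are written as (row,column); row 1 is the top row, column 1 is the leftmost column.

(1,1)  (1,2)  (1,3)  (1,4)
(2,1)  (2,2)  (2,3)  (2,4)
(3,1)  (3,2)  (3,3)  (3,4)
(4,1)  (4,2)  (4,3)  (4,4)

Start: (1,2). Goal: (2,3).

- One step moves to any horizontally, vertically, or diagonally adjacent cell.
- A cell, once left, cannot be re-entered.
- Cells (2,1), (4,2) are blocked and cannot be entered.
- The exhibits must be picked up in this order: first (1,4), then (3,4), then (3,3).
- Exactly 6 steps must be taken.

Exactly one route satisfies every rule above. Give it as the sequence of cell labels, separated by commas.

The waypoints must appear in the order (1,4), (3,4), (3,3), with no cell reused.
Route from (1,2): right 2 to (1,4), down 2 to (3,4), left 1 to (3,3), up 1 to (2,3) — 6 moves in all.
Check: order respected ((1,4) at step 2, (3,4) at step 4, (3,3) at step 5); 6 moves as required.

(1,2), (1,3), (1,4), (2,4), (3,4), (3,3), (2,3)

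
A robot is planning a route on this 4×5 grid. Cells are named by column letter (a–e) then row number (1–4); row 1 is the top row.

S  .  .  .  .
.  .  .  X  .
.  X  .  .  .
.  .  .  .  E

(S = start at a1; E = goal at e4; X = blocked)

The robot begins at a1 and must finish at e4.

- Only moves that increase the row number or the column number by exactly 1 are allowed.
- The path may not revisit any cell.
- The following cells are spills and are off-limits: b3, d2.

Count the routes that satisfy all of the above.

A right/down-only route from a1 to e4 makes exactly 3 down-moves and 4 right-moves in some order.
With no other constraints that would be C(7,3) = 35 routes.
Subtract routes through each blocked cell (inclusion–exclusion for overlaps): − through d2: 12 − through b3: 12 → 11.
That gives 11 routes.

11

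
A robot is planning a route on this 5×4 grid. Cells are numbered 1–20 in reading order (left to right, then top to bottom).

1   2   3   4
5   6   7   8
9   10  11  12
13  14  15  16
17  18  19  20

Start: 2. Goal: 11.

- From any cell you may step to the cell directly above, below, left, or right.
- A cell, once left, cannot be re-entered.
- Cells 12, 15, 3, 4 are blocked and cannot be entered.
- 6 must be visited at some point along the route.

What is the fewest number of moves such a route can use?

Any route passes through 6 somewhere between 2 and 11. Summing Manhattan distances along the two legs (2 → 6 → 11) gives a lower bound of 1 + 2 = 3 moves.
A route of 3 moves achieves this: 2 → 6 → 10 → 11.
Since 3 matches the lower bound, it is optimal.

3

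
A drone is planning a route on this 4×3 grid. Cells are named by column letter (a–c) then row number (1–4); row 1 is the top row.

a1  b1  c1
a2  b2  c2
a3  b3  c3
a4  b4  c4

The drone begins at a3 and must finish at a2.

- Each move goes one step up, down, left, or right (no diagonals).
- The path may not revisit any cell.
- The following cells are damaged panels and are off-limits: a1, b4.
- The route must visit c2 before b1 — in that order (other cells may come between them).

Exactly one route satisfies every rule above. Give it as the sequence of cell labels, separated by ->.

a3 -> b3 -> c3 -> c2 -> c1 -> b1 -> b2 -> a2

The waypoints must appear in the order c2, b1, with no cell reused.
Route from a3: 2× right (reaching c3), 2× up (reaching c1), left to b1, down to b2, left to a2 — 7 moves in all.
Check: order respected (c2 at step 3, b1 at step 5).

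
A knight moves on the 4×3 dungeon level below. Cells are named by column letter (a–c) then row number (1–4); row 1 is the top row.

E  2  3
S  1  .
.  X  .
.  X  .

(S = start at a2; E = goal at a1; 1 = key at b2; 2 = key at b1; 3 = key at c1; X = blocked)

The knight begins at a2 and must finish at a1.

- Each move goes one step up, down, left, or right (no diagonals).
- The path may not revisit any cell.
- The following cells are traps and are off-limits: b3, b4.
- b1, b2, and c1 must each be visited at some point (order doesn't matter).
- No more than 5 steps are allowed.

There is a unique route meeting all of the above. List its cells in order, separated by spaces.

a2 b2 c2 c1 b1 a1

Any route must reach b1, b2, and c1 and still end at a1 within 5 moves, so the order of the required stops is forced.
Route from a2: 2× right (reaching c2), up to c1, 2× left (reaching a1) — 5 moves in all.
Check: all required cells visited; 5 ≤ 5 moves.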